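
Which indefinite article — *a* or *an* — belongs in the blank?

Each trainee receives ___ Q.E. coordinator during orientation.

The indefinite article is chosen by the initial *sound* of the following word, not its spelling.
The initialism *Q.E.* is read letter by letter; the first letter, Q, is pronounced /kjuː/, which begins with a consonant sound.
So the article is *a*: Each trainee receives a Q.E. coordinator during orientation.

a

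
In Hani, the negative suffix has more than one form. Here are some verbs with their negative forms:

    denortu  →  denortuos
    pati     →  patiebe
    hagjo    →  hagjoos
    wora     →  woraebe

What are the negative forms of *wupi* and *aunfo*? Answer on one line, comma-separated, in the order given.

wupiebe, aunfoos

The alternation tracks the last vowel of the stem — -os when the last vowel of the stem is a rounded vowel (*denortu*, *hagjo*); -ebe when the last vowel of the stem is an unrounded vowel (*pati*, *wora*).
The last vowel of *wupi* is /i/, which is an unrounded vowel, so the suffix is -ebe, giving *wupiebe*.
Since the last vowel of *aunfo* is /o/ (a rounded vowel), it takes -os, giving *aunfoos*.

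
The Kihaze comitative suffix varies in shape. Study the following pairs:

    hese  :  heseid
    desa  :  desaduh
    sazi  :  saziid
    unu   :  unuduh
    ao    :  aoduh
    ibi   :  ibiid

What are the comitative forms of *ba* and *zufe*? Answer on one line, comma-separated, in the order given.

Looking at the last vowel of each stem: -id when the last vowel of the stem is a front vowel (*hese*, *sazi*, *ibi*); -duh when the last vowel of the stem is a back vowel (*desa*, *unu*, *ao*).
*ba* — last vowel /a/ (a back vowel) → -duh → *baduh*.
The last vowel of *zufe* is /e/, which is a front vowel, so the suffix is -id, giving *zufeid*.

baduh, zufeid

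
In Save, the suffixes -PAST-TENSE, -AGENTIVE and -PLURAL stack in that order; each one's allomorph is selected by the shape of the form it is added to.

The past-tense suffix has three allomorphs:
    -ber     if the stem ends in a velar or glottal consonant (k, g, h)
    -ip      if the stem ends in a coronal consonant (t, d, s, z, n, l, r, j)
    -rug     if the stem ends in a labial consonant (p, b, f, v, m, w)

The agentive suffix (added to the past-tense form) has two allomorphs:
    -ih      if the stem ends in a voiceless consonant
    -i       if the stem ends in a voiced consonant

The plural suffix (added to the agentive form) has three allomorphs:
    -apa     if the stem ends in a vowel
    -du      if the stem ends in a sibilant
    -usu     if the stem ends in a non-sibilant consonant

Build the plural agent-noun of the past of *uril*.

urilipihusu

*uril*: final consonant = /l/, coronal → -ip → *urilip*.
The past-tense form *urilip* — final consonant /p/ (voiceless) → -ih → *urilipih*.
The agentive form *urilipih*: final sound = /h/, a non-sibilant consonant → -usu → *urilipihusu*.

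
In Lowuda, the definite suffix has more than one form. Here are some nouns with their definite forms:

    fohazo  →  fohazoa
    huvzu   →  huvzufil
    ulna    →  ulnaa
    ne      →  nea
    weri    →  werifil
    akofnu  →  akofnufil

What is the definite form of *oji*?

ojifil

Looking at the last vowel of each stem: -fil when the last vowel of the stem is a high vowel (*huvzu*, *weri*, *akofnu*); -a when the last vowel of the stem is a non-high vowel (*fohazo*, *ulna*, *ne*).
Since the last vowel of *oji* is /i/ (a high vowel), it takes -fil, giving *ojifil*.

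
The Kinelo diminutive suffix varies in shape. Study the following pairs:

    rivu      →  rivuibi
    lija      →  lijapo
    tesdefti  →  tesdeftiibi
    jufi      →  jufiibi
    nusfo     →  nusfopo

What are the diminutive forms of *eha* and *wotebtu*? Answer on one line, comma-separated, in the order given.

The alternation tracks the last vowel of the stem — -ibi when the last vowel of the stem is a high vowel (*rivu*, *tesdefti*, *jufi*); -po when the last vowel of the stem is a non-high vowel (*lija*, *nusfo*).
*eha* — last vowel /a/ (a non-high vowel) → -po → *ehapo*.
The last vowel of *wotebtu* is /u/, which is a high vowel, so the suffix is -ibi, giving *wotebtuibi*.

ehapo, wotebtuibi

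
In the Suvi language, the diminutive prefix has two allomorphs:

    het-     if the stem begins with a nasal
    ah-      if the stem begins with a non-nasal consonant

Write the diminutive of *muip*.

The first consonant of *muip* is /m/, which is a nasal, so the prefix is het-, giving *hetmuip*.

hetmuip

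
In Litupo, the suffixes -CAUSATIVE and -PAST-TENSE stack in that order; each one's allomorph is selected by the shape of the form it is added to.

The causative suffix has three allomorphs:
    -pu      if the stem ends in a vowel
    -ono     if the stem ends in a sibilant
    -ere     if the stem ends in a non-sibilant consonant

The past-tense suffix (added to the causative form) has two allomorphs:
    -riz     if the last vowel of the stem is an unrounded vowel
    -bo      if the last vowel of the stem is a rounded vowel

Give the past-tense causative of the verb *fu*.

fupubo

*fu*: final sound = /u/, a vowel → -pu → *fupu*.
The causative form *fupu*: last vowel = /u/, a rounded vowel → -bo → *fupubo*.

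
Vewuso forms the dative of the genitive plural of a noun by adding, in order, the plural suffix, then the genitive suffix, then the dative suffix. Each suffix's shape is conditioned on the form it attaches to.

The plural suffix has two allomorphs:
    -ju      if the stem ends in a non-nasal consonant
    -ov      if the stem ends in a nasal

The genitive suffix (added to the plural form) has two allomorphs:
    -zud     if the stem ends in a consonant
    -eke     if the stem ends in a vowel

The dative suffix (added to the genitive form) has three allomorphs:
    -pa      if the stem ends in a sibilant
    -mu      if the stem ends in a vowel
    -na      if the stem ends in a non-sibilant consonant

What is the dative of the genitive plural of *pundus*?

Since the final consonant of *pundus* is /s/ (non-nasal), it takes -ju, giving *pundusju*.
The plural form *pundusju* — final sound /u/ (a vowel) → -eke → *pundusjueke*.
The genitive form *pundusjueke*: final sound = /e/, a vowel → -mu → *pundusjuekemu*.

pundusjuekemu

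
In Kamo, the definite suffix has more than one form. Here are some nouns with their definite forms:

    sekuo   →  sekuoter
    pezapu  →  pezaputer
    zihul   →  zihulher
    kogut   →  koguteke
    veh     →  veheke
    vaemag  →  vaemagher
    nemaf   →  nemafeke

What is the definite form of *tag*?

tagher

The pattern is voicing of the final sound: -eke when the stem ends in a voiceless consonant (*kogut*, *veh*, *nemaf*); -her when the stem ends in a voiced consonant (*zihul*, *vaemag*); -ter when the stem ends in a vowel (*sekuo*, *pezapu*).
*tag*: final sound = /g/, a voiced consonant → -her → *tagher*.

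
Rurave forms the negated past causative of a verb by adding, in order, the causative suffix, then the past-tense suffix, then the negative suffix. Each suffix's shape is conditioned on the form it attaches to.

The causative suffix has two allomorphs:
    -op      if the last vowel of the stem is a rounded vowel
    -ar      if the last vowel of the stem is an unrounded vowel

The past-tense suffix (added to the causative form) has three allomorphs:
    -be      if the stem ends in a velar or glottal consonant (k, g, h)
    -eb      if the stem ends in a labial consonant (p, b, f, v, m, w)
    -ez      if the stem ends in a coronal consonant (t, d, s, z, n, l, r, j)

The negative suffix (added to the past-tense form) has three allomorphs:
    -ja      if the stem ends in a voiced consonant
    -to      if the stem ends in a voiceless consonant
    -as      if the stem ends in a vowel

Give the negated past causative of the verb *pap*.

*pap*: last vowel = /a/, an unrounded vowel → -ar → *papar*.
Since the final consonant of the causative form *papar* is /r/ (coronal), it takes -ez, giving *paparez*.
The past-tense form *paparez*: final sound = /z/, a voiced consonant → -ja → *paparezja*.

paparezja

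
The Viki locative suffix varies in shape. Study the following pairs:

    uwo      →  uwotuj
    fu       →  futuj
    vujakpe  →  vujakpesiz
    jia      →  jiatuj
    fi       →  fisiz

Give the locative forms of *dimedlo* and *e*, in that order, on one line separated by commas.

The pattern is front/back vowel harmony: -siz when the last vowel of the stem is a front vowel (*vujakpe*, *fi*); -tuj when the last vowel of the stem is a back vowel (*uwo*, *fu*, *jia*).
Since the last vowel of *dimedlo* is /o/ (a back vowel), it takes -tuj, giving *dimedlotuj*.
The last vowel of *e* is /e/, which is a front vowel, so the suffix is -siz, giving *esiz*.

dimedlotuj, esiz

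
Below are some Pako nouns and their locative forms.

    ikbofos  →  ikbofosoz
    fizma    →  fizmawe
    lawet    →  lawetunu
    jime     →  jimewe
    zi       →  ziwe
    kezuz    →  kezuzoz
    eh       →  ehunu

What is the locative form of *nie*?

niewe

The suffix is conditioned by the final sound: -oz when the stem ends in a sibilant (*ikbofos*, *kezuz*); -unu when the stem ends in a non-sibilant consonant (*lawet*, *eh*); -we when the stem ends in a vowel (*fizma*, *jime*, *zi*).
Since the final sound of *nie* is /e/ (a vowel), it takes -we, giving *niewe*.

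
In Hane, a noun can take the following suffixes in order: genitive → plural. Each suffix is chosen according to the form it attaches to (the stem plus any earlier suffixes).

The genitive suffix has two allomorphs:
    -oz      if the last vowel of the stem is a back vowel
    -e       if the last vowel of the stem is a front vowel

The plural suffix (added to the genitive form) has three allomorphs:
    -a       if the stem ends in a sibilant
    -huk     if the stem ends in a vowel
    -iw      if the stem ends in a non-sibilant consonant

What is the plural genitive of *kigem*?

*kigem* — last vowel /e/ (a front vowel) → -e → *kigeme*.
The genitive form *kigeme* — final sound /e/ (a vowel) → -huk → *kigemehuk*.

kigemehuk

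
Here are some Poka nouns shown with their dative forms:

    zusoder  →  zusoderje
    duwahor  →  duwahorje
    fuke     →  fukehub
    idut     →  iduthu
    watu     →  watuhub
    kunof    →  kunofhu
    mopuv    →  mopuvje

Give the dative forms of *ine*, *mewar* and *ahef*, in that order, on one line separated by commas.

Looking at the final sound of each stem: -hu when the stem ends in a voiceless consonant (*idut*, *kunof*); -je when the stem ends in a voiced consonant (*zusoder*, *duwahor*, *mopuv*); -hub when the stem ends in a vowel (*fuke*, *watu*).
The final sound of *ine* is /e/, which is a vowel, so the suffix is -hub, giving *inehub*.
Since the final sound of *mewar* is /r/ (a voiced consonant), it takes -je, giving *mewarje*.
The final sound of *ahef* is /f/, which is a voiceless consonant, so the suffix is -hu, giving *ahefhu*.

inehub, mewarje, ahefhu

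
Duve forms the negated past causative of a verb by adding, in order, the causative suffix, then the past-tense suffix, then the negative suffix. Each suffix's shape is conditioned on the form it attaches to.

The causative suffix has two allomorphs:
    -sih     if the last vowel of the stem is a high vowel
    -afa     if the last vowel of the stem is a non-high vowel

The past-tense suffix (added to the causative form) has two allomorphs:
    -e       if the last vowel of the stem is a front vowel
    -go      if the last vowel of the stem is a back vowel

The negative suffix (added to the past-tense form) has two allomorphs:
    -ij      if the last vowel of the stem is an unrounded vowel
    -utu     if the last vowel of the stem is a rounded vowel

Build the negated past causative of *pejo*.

*pejo* — last vowel /o/ (a non-high vowel) → -afa → *pejoafa*.
Since the last vowel of the causative form *pejoafa* is /a/ (a back vowel), it takes -go, giving *pejoafago*.
The past-tense form *pejoafago*: last vowel = /o/, a rounded vowel → -utu → *pejoafagoutu*.

pejoafagoutu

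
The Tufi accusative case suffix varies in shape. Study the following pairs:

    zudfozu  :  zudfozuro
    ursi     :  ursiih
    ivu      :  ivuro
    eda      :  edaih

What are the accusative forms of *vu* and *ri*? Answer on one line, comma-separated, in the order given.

The pattern is rounding harmony: -ro when the last vowel of the stem is a rounded vowel (*zudfozu*, *ivu*); -ih when the last vowel of the stem is an unrounded vowel (*ursi*, *eda*).
The last vowel of *vu* is /u/, which is a rounded vowel, so the suffix is -ro, giving *vuro*.
The last vowel of *ri* is /i/, which is an unrounded vowel, so the suffix is -ih, giving *riih*.

vuro, riih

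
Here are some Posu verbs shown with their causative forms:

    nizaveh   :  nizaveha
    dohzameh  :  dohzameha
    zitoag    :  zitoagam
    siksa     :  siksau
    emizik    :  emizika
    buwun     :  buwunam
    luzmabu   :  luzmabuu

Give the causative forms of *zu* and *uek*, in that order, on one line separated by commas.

The pattern is voicing of the final sound: -a when the stem ends in a voiceless consonant (*nizaveh*, *dohzameh*, *emizik*); -am when the stem ends in a voiced consonant (*zitoag*, *buwun*); -u when the stem ends in a vowel (*siksa*, *luzmabu*).
Since the final sound of *zu* is /u/ (a vowel), it takes -u, giving *zuu*.
*uek*: final sound = /k/, a voiceless consonant → -a → *ueka*.

zuu, ueka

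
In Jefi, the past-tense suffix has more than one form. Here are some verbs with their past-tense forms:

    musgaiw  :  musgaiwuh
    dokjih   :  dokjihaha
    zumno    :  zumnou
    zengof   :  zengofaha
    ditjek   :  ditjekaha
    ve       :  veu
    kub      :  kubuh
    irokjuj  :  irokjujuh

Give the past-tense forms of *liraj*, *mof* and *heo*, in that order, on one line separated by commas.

The pattern is voicing of the final sound: -aha when the stem ends in a voiceless consonant (*dokjih*, *zengof*, *ditjek*); -uh when the stem ends in a voiced consonant (*musgaiw*, *kub*, *irokjuj*); -u when the stem ends in a vowel (*zumno*, *ve*).
The final sound of *liraj* is /j/, which is a voiced consonant, so the suffix is -uh, giving *lirajuh*.
*mof* — final sound /f/ (a voiceless consonant) → -aha → *mofaha*.
*heo* — final sound /o/ (a vowel) → -u → *heou*.

lirajuh, mofaha, heou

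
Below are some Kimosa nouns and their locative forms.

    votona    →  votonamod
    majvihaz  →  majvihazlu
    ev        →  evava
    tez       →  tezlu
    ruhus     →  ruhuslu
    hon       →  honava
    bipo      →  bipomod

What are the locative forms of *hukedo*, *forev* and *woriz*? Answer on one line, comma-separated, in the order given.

hukedomod, forevava, worizlu

The pattern is sibilance of the final sound: -lu when the stem ends in a sibilant (*majvihaz*, *tez*, *ruhus*); -ava when the stem ends in a non-sibilant consonant (*ev*, *hon*); -mod when the stem ends in a vowel (*votona*, *bipo*).
The final sound of *hukedo* is /o/, which is a vowel, so the suffix is -mod, giving *hukedomod*.
Since the final sound of *forev* is /v/ (a non-sibilant consonant), it takes -ava, giving *forevava*.
Since the final sound of *woriz* is /z/ (a sibilant), it takes -lu, giving *worizlu*.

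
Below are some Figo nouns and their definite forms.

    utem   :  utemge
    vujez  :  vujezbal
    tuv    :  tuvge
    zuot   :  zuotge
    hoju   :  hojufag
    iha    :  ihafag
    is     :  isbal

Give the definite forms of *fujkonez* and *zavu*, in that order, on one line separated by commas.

Looking at the final sound of each stem: -bal when the stem ends in a sibilant (*vujez*, *is*); -ge when the stem ends in a non-sibilant consonant (*utem*, *tuv*, *zuot*); -fag when the stem ends in a vowel (*hoju*, *iha*).
Since the final sound of *fujkonez* is /z/ (a sibilant), it takes -bal, giving *fujkonezbal*.
Since the final sound of *zavu* is /u/ (a vowel), it takes -fag, giving *zavufag*.

fujkonezbal, zavufag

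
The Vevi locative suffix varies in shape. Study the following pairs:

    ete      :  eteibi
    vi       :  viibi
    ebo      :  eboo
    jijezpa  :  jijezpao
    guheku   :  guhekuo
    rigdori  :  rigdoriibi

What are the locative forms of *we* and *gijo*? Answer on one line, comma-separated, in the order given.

weibi, gijoo

The pattern is front/back vowel harmony: -ibi when the last vowel of the stem is a front vowel (*ete*, *vi*, *rigdori*); -o when the last vowel of the stem is a back vowel (*ebo*, *jijezpa*, *guheku*).
Since the last vowel of *we* is /e/ (a front vowel), it takes -ibi, giving *weibi*.
*gijo* — last vowel /o/ (a back vowel) → -o → *gijoo*.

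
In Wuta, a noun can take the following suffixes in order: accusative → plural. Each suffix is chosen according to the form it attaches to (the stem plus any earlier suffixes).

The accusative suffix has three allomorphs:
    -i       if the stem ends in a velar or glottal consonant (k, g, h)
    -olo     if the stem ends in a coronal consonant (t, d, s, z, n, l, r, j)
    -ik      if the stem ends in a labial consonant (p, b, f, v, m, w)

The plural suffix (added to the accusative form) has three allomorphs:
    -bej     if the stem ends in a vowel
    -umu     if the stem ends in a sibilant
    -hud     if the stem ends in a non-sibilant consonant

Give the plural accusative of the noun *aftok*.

*aftok* — final consonant /k/ (velar/glottal) → -i → *aftoki*.
Since the final sound of the accusative form *aftoki* is /i/ (a vowel), it takes -bej, giving *aftokibej*.

aftokibej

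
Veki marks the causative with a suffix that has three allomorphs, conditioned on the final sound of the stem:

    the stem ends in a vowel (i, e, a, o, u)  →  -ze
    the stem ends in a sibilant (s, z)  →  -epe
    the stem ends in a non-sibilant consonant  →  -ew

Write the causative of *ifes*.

ifesepe

*ifes*: final sound = /s/, a sibilant → -epe → *ifesepe*.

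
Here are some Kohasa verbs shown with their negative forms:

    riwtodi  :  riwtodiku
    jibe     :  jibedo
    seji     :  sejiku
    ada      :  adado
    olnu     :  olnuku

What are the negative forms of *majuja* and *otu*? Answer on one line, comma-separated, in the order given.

majujado, otuku

The alternation tracks the last vowel of the stem — -ku when the last vowel of the stem is a high vowel (*riwtodi*, *seji*, *olnu*); -do when the last vowel of the stem is a non-high vowel (*jibe*, *ada*).
The last vowel of *majuja* is /a/, which is a non-high vowel, so the suffix is -do, giving *majujado*.
*otu*: last vowel = /u/, a high vowel → -ku → *otuku*.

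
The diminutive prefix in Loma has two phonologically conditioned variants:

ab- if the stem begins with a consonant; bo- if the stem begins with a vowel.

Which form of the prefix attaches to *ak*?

bo-

The first sound of *ak* is /a/, which is a vowel, so the prefix is bo-.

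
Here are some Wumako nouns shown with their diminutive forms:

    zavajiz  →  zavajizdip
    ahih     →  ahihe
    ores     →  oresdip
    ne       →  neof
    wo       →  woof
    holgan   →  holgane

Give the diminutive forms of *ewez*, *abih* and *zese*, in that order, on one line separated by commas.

The pattern is sibilance of the final sound: -dip when the stem ends in a sibilant (*zavajiz*, *ores*); -e when the stem ends in a non-sibilant consonant (*ahih*, *holgan*); -of when the stem ends in a vowel (*ne*, *wo*).
*ewez* — final sound /z/ (a sibilant) → -dip → *ewezdip*.
*abih*: final sound = /h/, a non-sibilant consonant → -e → *abihe*.
*zese*: final sound = /e/, a vowel → -of → *zeseof*.

ewezdip, abihe, zeseof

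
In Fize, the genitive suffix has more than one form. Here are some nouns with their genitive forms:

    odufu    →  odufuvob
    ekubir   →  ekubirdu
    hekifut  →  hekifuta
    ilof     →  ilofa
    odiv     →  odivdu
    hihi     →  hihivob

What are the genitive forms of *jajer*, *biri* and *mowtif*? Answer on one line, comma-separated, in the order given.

The pattern is voicing of the final sound: -a when the stem ends in a voiceless consonant (*hekifut*, *ilof*); -du when the stem ends in a voiced consonant (*ekubir*, *odiv*); -vob when the stem ends in a vowel (*odufu*, *hihi*).
*jajer* — final sound /r/ (a voiced consonant) → -du → *jajerdu*.
*biri*: final sound = /i/, a vowel → -vob → *birivob*.
Since the final sound of *mowtif* is /f/ (a voiceless consonant), it takes -a, giving *mowtifa*.

jajerdu, birivob, mowtifa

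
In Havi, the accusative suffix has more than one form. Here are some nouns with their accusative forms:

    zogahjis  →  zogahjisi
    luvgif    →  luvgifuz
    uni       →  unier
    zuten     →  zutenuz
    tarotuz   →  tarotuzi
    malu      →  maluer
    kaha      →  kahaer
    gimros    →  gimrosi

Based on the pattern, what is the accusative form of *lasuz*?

lasuzi

Looking at the final sound of each stem: -i when the stem ends in a sibilant (*zogahjis*, *tarotuz*, *gimros*); -uz when the stem ends in a non-sibilant consonant (*luvgif*, *zuten*); -er when the stem ends in a vowel (*uni*, *malu*, *kaha*).
The final sound of *lasuz* is /z/, which is a sibilant, so the suffix is -i, giving *lasuzi*.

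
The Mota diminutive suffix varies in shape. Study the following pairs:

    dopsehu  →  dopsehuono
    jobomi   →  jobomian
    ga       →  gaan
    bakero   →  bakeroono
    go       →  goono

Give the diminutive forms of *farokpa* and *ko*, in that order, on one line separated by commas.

The alternation tracks the last vowel of the stem — -ono when the last vowel of the stem is a rounded vowel (*dopsehu*, *bakero*, *go*); -an when the last vowel of the stem is an unrounded vowel (*jobomi*, *ga*).
Since the last vowel of *farokpa* is /a/ (an unrounded vowel), it takes -an, giving *farokpaan*.
*ko*: last vowel = /o/, a rounded vowel → -ono → *koono*.

farokpaan, koono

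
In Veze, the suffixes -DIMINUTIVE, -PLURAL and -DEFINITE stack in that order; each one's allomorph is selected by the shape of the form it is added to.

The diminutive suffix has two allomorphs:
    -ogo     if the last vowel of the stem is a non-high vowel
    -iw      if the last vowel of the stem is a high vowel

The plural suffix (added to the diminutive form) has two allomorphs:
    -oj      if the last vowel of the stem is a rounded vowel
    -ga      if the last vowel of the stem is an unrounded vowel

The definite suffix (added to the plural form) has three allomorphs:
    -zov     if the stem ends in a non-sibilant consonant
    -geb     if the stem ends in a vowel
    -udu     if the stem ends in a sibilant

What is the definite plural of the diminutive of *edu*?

eduiwgageb

*edu* — last vowel /u/ (a high vowel) → -iw → *eduiw*.
Since the last vowel of the diminutive form *eduiw* is /i/ (an unrounded vowel), it takes -ga, giving *eduiwga*.
Since the final sound of the plural form *eduiwga* is /a/ (a vowel), it takes -geb, giving *eduiwgageb*.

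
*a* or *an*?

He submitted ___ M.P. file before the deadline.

The indefinite article is chosen by the initial *sound* of the following word, not its spelling.
The initialism *M.P.* is read letter by letter; the first letter, M, is pronounced /ɛm/, which begins with a vowel sound.
So the article is *an*: He submitted an M.P. file before the deadline.

an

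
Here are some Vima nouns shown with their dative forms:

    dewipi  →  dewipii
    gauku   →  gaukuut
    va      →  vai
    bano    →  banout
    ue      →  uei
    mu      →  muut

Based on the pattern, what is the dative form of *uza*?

uzai

Looking at the last vowel of each stem: -ut when the last vowel of the stem is a rounded vowel (*gauku*, *bano*, *mu*); -i when the last vowel of the stem is an unrounded vowel (*dewipi*, *va*, *ue*).
The last vowel of *uza* is /a/, which is an unrounded vowel, so the suffix is -i, giving *uzai*.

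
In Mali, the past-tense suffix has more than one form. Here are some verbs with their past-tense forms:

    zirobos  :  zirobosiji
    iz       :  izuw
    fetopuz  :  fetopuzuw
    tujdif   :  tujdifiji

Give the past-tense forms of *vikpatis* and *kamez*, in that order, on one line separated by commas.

The pattern is voicing of the final consonant: -iji when the stem ends in a voiceless consonant (*zirobos*, *tujdif*); -uw when the stem ends in a voiced consonant (*iz*, *fetopuz*).
*vikpatis* — final consonant /s/ (voiceless) → -iji → *vikpatisiji*.
*kamez*: final consonant = /z/, voiced → -uw → *kamezuw*.

vikpatisiji, kamezuw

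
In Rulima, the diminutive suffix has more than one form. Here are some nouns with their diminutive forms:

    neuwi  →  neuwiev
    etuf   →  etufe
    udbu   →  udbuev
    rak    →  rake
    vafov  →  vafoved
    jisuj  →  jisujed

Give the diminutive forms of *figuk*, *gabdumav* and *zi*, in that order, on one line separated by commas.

figuke, gabdumaved, ziev

Looking at the final sound of each stem: -e when the stem ends in a voiceless consonant (*etuf*, *rak*); -ed when the stem ends in a voiced consonant (*vafov*, *jisuj*); -ev when the stem ends in a vowel (*neuwi*, *udbu*).
*figuk*: final sound = /k/, a voiceless consonant → -e → *figuke*.
Since the final sound of *gabdumav* is /v/ (a voiced consonant), it takes -ed, giving *gabdumaved*.
Since the final sound of *zi* is /i/ (a vowel), it takes -ev, giving *ziev*.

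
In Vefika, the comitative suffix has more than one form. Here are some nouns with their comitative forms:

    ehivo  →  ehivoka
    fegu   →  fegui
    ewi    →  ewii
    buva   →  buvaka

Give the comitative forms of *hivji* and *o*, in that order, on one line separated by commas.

Looking at the last vowel of each stem: -i when the last vowel of the stem is a high vowel (*fegu*, *ewi*); -ka when the last vowel of the stem is a non-high vowel (*ehivo*, *buva*).
*hivji*: last vowel = /i/, a high vowel → -i → *hivjii*.
*o*: last vowel = /o/, a non-high vowel → -ka → *oka*.

hivjii, oka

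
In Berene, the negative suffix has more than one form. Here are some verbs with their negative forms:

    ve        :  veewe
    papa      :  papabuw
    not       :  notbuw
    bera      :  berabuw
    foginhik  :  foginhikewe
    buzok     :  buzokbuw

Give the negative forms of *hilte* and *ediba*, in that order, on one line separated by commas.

The suffix is conditioned by the last vowel: -ewe when the last vowel of the stem is a front vowel (*ve*, *foginhik*); -buw when the last vowel of the stem is a back vowel (*papa*, *not*, *bera*, *buzok*).
The last vowel of *hilte* is /e/, which is a front vowel, so the suffix is -ewe, giving *hilteewe*.
The last vowel of *ediba* is /a/, which is a back vowel, so the suffix is -buw, giving *edibabuw*.

hilteewe, edibabuw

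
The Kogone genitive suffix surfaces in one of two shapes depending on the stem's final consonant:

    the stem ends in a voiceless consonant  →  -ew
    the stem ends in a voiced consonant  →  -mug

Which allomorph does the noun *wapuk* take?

-ew

Since the final consonant of *wapuk* is /k/ (voiceless), it takes -ew.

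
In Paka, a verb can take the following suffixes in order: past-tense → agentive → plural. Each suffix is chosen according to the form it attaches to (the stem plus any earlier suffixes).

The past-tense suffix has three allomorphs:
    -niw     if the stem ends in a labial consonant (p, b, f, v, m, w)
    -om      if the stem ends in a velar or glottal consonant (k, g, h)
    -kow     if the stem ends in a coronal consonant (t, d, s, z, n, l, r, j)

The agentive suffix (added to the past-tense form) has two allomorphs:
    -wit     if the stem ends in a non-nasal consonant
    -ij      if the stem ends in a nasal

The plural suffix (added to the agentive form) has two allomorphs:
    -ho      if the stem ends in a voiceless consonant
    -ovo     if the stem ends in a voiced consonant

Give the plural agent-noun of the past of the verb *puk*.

pukomijovo

*puk*: final consonant = /k/, velar/glottal → -om → *pukom*.
The final consonant of the past-tense form *pukom* is /m/, which is a nasal, so the agentive suffix is -ij, giving *pukomij*.
The agentive form *pukomij* — final consonant /j/ (voiced) → -ovo → *pukomijovo*.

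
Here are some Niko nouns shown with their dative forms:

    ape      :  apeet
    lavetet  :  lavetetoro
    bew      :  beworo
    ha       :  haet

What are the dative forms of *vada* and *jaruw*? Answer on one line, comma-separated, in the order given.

vadaet, jaruworo

Looking at the final sound of each stem: -oro when the stem ends in a consonant (*lavetet*, *bew*); -et when the stem ends in a vowel (*ape*, *ha*).
*vada* — final sound /a/ (a vowel) → -et → *vadaet*.
The final sound of *jaruw* is /w/, which is a consonant, so the suffix is -oro, giving *jaruworo*.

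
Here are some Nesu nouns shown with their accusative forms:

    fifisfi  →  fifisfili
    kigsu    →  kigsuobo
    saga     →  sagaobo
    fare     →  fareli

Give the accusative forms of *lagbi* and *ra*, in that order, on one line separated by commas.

lagbili, raobo

The alternation tracks the last vowel of the stem — -li when the last vowel of the stem is a front vowel (*fifisfi*, *fare*); -obo when the last vowel of the stem is a back vowel (*kigsu*, *saga*).
The last vowel of *lagbi* is /i/, which is a front vowel, so the suffix is -li, giving *lagbili*.
The last vowel of *ra* is /a/, which is a back vowel, so the suffix is -obo, giving *raobo*.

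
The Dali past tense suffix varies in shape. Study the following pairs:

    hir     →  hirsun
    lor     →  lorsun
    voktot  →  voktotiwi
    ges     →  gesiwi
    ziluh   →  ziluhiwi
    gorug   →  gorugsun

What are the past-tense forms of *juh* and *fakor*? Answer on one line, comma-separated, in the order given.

juhiwi, fakorsun

Looking at the final consonant of each stem: -iwi when the stem ends in a voiceless consonant (*voktot*, *ges*, *ziluh*); -sun when the stem ends in a voiced consonant (*hir*, *lor*, *gorug*).
*juh*: final consonant = /h/, voiceless → -iwi → *juhiwi*.
The final consonant of *fakor* is /r/, which is voiced, so the suffix is -sun, giving *fakorsun*.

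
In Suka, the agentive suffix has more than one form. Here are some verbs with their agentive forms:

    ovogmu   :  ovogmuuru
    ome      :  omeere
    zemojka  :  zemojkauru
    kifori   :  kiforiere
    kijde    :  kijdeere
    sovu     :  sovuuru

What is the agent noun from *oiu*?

The alternation tracks the last vowel of the stem — -ere when the last vowel of the stem is a front vowel (*ome*, *kifori*, *kijde*); -uru when the last vowel of the stem is a back vowel (*ovogmu*, *zemojka*, *sovu*).
Since the last vowel of *oiu* is /u/ (a back vowel), it takes -uru, giving *oiuuru*.

oiuuru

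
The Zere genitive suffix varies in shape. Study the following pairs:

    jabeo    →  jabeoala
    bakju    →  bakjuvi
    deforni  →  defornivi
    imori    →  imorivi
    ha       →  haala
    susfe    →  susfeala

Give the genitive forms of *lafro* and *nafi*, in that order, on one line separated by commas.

Looking at the last vowel of each stem: -vi when the last vowel of the stem is a high vowel (*bakju*, *deforni*, *imori*); -ala when the last vowel of the stem is a non-high vowel (*jabeo*, *ha*, *susfe*).
Since the last vowel of *lafro* is /o/ (a non-high vowel), it takes -ala, giving *lafroala*.
Since the last vowel of *nafi* is /i/ (a high vowel), it takes -vi, giving *nafivi*.

lafroala, nafivi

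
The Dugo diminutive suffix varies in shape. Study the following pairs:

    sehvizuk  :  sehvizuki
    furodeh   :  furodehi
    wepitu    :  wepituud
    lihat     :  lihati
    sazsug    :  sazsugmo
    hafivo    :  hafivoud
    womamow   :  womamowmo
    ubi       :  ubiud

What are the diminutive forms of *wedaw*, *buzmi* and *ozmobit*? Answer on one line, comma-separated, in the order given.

The suffix is conditioned by the final sound: -i when the stem ends in a voiceless consonant (*sehvizuk*, *furodeh*, *lihat*); -mo when the stem ends in a voiced consonant (*sazsug*, *womamow*); -ud when the stem ends in a vowel (*wepitu*, *hafivo*, *ubi*).
The final sound of *wedaw* is /w/, which is a voiced consonant, so the suffix is -mo, giving *wedawmo*.
The final sound of *buzmi* is /i/, which is a vowel, so the suffix is -ud, giving *buzmiud*.
The final sound of *ozmobit* is /t/, which is a voiceless consonant, so the suffix is -i, giving *ozmobiti*.

wedawmo, buzmiud, ozmobiti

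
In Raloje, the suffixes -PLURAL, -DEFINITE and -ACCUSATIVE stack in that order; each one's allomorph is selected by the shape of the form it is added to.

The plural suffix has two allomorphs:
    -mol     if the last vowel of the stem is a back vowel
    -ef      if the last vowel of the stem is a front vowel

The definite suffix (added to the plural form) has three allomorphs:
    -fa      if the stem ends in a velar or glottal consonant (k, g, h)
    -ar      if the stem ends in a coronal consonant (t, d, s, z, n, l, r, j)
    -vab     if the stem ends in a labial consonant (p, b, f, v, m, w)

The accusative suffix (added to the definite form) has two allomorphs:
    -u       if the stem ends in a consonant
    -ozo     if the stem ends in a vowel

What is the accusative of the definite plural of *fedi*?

Since the last vowel of *fedi* is /i/ (a front vowel), it takes -ef, giving *fedief*.
Since the final consonant of the plural form *fedief* is /f/ (labial), it takes -vab, giving *fediefvab*.
The final sound of the definite form *fediefvab* is /b/, which is a consonant, so the accusative suffix is -u, giving *fediefvabu*.

fediefvabu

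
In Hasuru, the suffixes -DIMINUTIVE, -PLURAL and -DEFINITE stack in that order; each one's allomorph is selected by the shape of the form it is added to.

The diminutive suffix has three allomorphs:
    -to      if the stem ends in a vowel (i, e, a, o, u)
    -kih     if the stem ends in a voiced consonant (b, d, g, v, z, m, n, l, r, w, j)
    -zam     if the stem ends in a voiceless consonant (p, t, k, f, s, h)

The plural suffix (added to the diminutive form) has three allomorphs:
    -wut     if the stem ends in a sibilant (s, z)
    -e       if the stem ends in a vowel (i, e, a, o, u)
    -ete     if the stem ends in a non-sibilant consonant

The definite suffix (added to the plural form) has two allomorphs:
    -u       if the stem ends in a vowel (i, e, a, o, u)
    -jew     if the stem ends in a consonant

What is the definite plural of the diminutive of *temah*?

temahzameteu

The final sound of *temah* is /h/, which is a voiceless consonant, so the diminutive suffix is -zam, giving *temahzam*.
The diminutive form *temahzam* — final sound /m/ (a non-sibilant consonant) → -ete → *temahzamete*.
The plural form *temahzamete*: final sound = /e/, a vowel → -u → *temahzameteu*.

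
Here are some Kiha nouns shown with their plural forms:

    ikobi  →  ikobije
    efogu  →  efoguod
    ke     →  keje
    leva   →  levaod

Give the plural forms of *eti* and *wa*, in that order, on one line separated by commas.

etije, waod

Looking at the last vowel of each stem: -je when the last vowel of the stem is a front vowel (*ikobi*, *ke*); -od when the last vowel of the stem is a back vowel (*efogu*, *leva*).
Since the last vowel of *eti* is /i/ (a front vowel), it takes -je, giving *etije*.
*wa*: last vowel = /a/, a back vowel → -od → *waod*.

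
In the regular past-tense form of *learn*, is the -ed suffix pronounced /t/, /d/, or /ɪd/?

/d/

The stem *learn* ends in a voiced sound other than /d/.
The -ed suffix is realized as /ɪd/ after /t, d/; as /t/ after other voiceless consonants; and as /d/ after other voiced sounds.
So -ed on *learn* is pronounced /d/.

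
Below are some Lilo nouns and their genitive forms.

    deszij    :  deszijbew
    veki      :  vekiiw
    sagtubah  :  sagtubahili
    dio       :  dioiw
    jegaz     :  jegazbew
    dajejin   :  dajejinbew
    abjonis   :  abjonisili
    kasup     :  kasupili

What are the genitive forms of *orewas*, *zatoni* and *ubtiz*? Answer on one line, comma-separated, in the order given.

orewasili, zatoniiw, ubtizbew

The suffix is conditioned by the final sound: -ili when the stem ends in a voiceless consonant (*sagtubah*, *abjonis*, *kasup*); -bew when the stem ends in a voiced consonant (*deszij*, *jegaz*, *dajejin*); -iw when the stem ends in a vowel (*veki*, *dio*).
The final sound of *orewas* is /s/, which is a voiceless consonant, so the suffix is -ili, giving *orewasili*.
The final sound of *zatoni* is /i/, which is a vowel, so the suffix is -iw, giving *zatoniiw*.
Since the final sound of *ubtiz* is /z/ (a voiced consonant), it takes -bew, giving *ubtizbew*.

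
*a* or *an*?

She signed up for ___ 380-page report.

a

The indefinite article is chosen by the initial *sound* of the following word, not its spelling.
The number *380* is spoken "three hundred …", beginning with /θriː/ — a consonant sound.
So the article is *a*: She signed up for a 380-page report.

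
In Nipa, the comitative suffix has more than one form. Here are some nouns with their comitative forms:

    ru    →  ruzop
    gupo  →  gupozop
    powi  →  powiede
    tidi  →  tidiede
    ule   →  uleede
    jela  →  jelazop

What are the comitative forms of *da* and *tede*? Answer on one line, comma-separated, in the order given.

The alternation tracks the last vowel of the stem — -ede when the last vowel of the stem is a front vowel (*powi*, *tidi*, *ule*); -zop when the last vowel of the stem is a back vowel (*ru*, *gupo*, *jela*).
*da*: last vowel = /a/, a back vowel → -zop → *dazop*.
The last vowel of *tede* is /e/, which is a front vowel, so the suffix is -ede, giving *tedeede*.

dazop, tedeede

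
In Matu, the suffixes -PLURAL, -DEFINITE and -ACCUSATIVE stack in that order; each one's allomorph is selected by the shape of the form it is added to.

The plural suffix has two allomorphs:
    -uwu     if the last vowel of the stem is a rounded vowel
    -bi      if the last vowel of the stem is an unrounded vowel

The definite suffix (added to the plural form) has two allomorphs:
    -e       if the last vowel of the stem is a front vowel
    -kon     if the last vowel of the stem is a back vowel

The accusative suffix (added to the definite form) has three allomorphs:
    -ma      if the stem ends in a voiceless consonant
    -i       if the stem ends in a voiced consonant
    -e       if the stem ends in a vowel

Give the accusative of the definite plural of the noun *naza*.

nazabiee

The last vowel of *naza* is /a/, which is an unrounded vowel, so the plural suffix is -bi, giving *nazabi*.
The plural form *nazabi*: last vowel = /i/, a front vowel → -e → *nazabie*.
Since the final sound of the definite form *nazabie* is /e/ (a vowel), it takes -e, giving *nazabiee*.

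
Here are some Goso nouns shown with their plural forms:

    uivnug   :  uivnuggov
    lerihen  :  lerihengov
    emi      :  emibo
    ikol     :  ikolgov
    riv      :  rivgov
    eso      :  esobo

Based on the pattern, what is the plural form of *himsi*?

The pattern is consonant vs. vowel: -gov when the stem ends in a consonant (*uivnug*, *lerihen*, *ikol*, *riv*); -bo when the stem ends in a vowel (*emi*, *eso*).
Since the final sound of *himsi* is /i/ (a vowel), it takes -bo, giving *himsibo*.

himsibo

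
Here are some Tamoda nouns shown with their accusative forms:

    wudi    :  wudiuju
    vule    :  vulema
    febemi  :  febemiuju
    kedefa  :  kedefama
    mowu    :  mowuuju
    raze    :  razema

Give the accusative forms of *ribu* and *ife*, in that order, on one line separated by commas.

ribuuju, ifema

The alternation tracks the last vowel of the stem — -uju when the last vowel of the stem is a high vowel (*wudi*, *febemi*, *mowu*); -ma when the last vowel of the stem is a non-high vowel (*vule*, *kedefa*, *raze*).
Since the last vowel of *ribu* is /u/ (a high vowel), it takes -uju, giving *ribuuju*.
*ife* — last vowel /e/ (a non-high vowel) → -ma → *ifema*.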